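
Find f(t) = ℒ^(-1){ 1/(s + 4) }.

f(t) = exp(-4*t)

Since L{e^(-4t)} = 1/(s + 4), the inverse is e^(-4*t).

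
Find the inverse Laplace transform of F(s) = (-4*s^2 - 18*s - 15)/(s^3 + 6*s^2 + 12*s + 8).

5*t^2*exp(-2*t)/2 - 2*t*exp(-2*t) - 4*exp(-2*t)

Factor the denominator: s^3 + 6*s^2 + 12*s + 8 = (s + 2)^3.
Partial fraction decomposition gives [-4/(s + 2)] + [-2/(s + 2)^2] + [5/(s + 2)^3].
Invert each term: -4/(s + 2) ↔ -4e^(-2t); -2/(s + 2)^2 ↔ -2t·e^(-2t); 5/(s + 2)^3 ↔ (5/2)t^2·e^(-2t).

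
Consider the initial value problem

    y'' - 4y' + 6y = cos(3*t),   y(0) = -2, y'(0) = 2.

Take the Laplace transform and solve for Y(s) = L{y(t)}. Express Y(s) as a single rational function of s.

Apply the Laplace transform to the equation.
Using L{y''} = s^2 Y - s·y(0) - y'(0) and L{y'} = sY - y(0), with y(0) = -2, y'(0) = 2, the left side becomes (s^2 - 4*s + 6)Y - (-2*s + 10).
The right side is L{cos(3*t)} = s/(s^2 + 9).
So (s^2 - 4*s + 6)Y = s/(s^2 + 9) + (-2*s + 10).
Isolate Y and clear denominators.

Y(s) = (-2*s^3 + 10*s^2 - 17*s + 90)/(s^4 - 4*s^3 + 15*s^2 - 36*s + 54)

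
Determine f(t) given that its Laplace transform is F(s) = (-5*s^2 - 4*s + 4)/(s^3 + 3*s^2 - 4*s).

f(t) = -exp(t) - 1 - 3*exp(-4*t)

Factor the denominator: s^3 + 3*s^2 - 4*s = s*(s - 1)*(s + 4).
Partial fraction decomposition gives [-3/(s + 4)] + [-1/(s - 1)] + [-1/s].
Invert each term: -3/(s + 4) ↔ -3e^(-4t); -1/(s - 1) ↔ -e^(t); -1/(s - 0) ↔ -e^(0t).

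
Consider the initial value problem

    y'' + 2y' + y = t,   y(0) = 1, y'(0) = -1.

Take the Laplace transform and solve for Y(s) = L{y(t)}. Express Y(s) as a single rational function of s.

Transform both sides with L{·}.
The derivative rules (L{y''} = s^2 Y - s·y(0) - y'(0) and L{y'} = sY - y(0), with y(0) = 1, y'(0) = -1) turn the left side into (s^2 + 2*s + 1)Y - (s + 1).
The right side is L{t} = s^(-2).
So (s^2 + 2*s + 1)Y = s^(-2) + (s + 1).
Solve for Y(s) and write it as one ratio of polynomials.

Y(s) = (s^3 + s^2 + 1)/(s^4 + 2*s^3 + s^2)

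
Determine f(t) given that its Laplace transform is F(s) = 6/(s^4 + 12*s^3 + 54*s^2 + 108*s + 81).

Rewrite the denominator: s^4 + 12*s^3 + 54*s^2 + 108*s + 81 = (s + 3)^4.
The form in (s + 3) signals a first-shifting-theorem factor e^(-3t).
Since L{t^3} = 3!/s^4 = 6/s^4, the inverse is t^3*exp(-3*t).

f(t) = t^3*exp(-3*t)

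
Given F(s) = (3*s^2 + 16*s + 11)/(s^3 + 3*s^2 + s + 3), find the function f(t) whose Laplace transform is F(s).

f(t) = 4*sin(t) + 4*cos(t) - exp(-3*t)

Factor the denominator: s^3 + 3*s^2 + s + 3 = (s + 3)*(s^2 + 1).
Partial fraction decomposition gives [-1/(s + 3)] + [4*s/(s^2 + 1)] + [4/(s^2 + 1)].
Invert each term: -1/(s + 3) ↔ -e^(-3t); 4·s/(s^2 + 1) ↔ 4cos(t); 4·1/(s^2 + 1) ↔ 4sin(t).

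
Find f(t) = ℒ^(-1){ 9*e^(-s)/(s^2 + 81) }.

The factor e^(-s) signals a time shift by c = 1 (second shifting theorem).
L{sin(9t)} = 9/(s^2 + 81), so L^-1{9/(s^2 + 81)} = sin(9*t).
Hence the inverse is u(t - 1) times that function evaluated at t - 1.

f(t) = Heaviside(t - 1)*(sin(9*t - 9))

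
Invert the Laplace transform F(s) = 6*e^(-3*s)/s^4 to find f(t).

The factor e^(-3s) signals a time shift by c = 3 (second shifting theorem).
L{t^3} = 3!/s^4 = 6/s^4, so L^-1{6/s^4} = t^3.
Hence the inverse is u(t - 3) times that function evaluated at t - 3.

f(t) = Heaviside(t - 3)*((t - 3)^3)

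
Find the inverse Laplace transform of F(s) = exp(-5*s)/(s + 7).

Heaviside(t - 5)*(exp(-7*t + 35))

The factor e^(-5s) signals a time shift by c = 5 (second shifting theorem).
L{e^(-7t)} = 1/(s + 7), so L^-1{1/(s + 7)} = exp(-7*t).
Hence the inverse is u(t - 5) times that function evaluated at t - 5.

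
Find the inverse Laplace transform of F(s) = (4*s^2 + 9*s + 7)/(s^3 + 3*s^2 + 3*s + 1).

t^2*exp(-t) + t*exp(-t) + 4*exp(-t)

Factor the denominator: s^3 + 3*s^2 + 3*s + 1 = (s + 1)^3.
Partial fraction decomposition gives [4/(s + 1)] + [(s + 1)^(-2)] + [2/(s + 1)^3].
Invert each term: 4/(s + 1) ↔ 4e^(-t); 1/(s + 1)^2 ↔ t·e^(-t); 2/(s + 1)^3 ↔ (1)t^2·e^(-t).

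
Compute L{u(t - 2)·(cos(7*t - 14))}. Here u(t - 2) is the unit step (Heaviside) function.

By the second shifting theorem, L{u(t - c)·g(t - c)} = e^(-cs)·G(s) with c = 2 and G(s) = L{g(t)}.
L{cos(7t)} = s/(s^2 + 49).

s*exp(-2*s)/(s^2 + 49)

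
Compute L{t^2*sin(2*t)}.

4*(3*s^2 - 4)/(s^2 + 4)^3

L{sin(2t)} = 2/(s^2 + 4).
Then apply L{t^2·g(t)} = (-1)^2 d^2/ds^2[G(s)] with G(s) = 2/(s^2 + 4):
differentiating 2 times and applying the sign gives 4*(3*s^2 - 4)/(s^2 + 4)^3.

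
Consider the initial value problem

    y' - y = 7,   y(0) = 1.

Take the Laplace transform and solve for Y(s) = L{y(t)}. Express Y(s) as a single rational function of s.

Laplace-transform each side.
Using L{y'} = sY - y(0) = sY - 1, the left side becomes (s - 1)Y - (1).
The right side is L{7} = 7/s.
So (s - 1)Y = 7/s + (1).
Solve for Y(s) and write it as one ratio of polynomials.

Y(s) = (s + 7)/(s^2 - s)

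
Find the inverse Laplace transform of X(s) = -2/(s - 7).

-2*exp(7*t)

Since L{e^(7t)} = 1/(s - 7), the inverse is e^(7*t), scaled by -2.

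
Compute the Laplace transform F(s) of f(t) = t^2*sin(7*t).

F(s) = 14*(3*s^2 - 49)/(s^2 + 49)^3

L{sin(7t)} = 7/(s^2 + 49).
Then apply L{t^2·g(t)} = (-1)^2 d^2/ds^2[G(s)] with G(s) = 7/(s^2 + 49):
differentiating 2 times and applying the sign gives 14*(3*s^2 - 49)/(s^2 + 49)^3.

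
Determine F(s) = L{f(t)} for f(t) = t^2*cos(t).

F(s) = 2*s*(s^2 - 3)/(s^2 + 1)^3

L{cos(t)} = s/(s^2 + 1).
Then apply L{t^2·g(t)} = (-1)^2 d^2/ds^2[G(s)] with G(s) = s/(s^2 + 1):
differentiating 2 times and applying the sign gives 2*s*(s^2 - 3)/(s^2 + 1)^3.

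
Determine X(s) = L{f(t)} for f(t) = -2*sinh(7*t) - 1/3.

By linearity of the Laplace transform, transform each term separately.
L{-1/3} = (-1/3)/s; (-2)·[L{sinh(7t)} = 7/(s^2 - 49)].

X(s) = -14/(s^2 - 49) - 1/(3*s)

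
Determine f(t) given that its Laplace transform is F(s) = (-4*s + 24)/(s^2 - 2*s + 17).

Complete the square in the denominator: s^2 - 2*s + 17 = (s - 1)^2 + 4^2.
Split the numerator to match: -4*s + 24 = -4·(s - 1) + 5·4.
Invert each term: -4·(s - 1)/((s - 1)^2 + 16) ↔ -4e^(t)cos(4t); 5·4/((s - 1)^2 + 16) ↔ 5e^(t)sin(4t).

f(t) = 5*exp(t)*sin(4*t) - 4*exp(t)*cos(4*t)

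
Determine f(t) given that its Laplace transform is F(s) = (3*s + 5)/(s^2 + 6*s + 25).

f(t) = -exp(-3*t)*sin(4*t) + 3*exp(-3*t)*cos(4*t)

Complete the square in the denominator: s^2 + 6*s + 25 = (s + 3)^2 + 4^2.
Split the numerator to match: 3*s + 5 = 3·(s + 3) - 1·4.
Invert each term: 3·(s + 3)/((s + 3)^2 + 16) ↔ 3e^(-3t)cos(4t); -1·4/((s + 3)^2 + 16) ↔ -e^(-3t)sin(4t).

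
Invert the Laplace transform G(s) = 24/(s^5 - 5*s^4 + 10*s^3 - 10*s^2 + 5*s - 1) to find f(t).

f(t) = t^4*exp(t)

Rewrite the denominator: s^5 - 5*s^4 + 10*s^3 - 10*s^2 + 5*s - 1 = (s - 1)^5.
The form in (s - 1) signals a first-shifting-theorem factor e^(t).
Since L{t^4} = 4!/s^5 = 24/s^5, the inverse is t^4*exp(t).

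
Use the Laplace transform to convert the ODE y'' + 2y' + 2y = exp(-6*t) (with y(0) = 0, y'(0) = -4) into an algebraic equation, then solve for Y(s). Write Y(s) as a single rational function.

Y(s) = (-4*s - 23)/(s^3 + 8*s^2 + 14*s + 12)

Apply the Laplace transform to the equation.
With L{y''} = s^2 Y - s·y(0) - y'(0) and L{y'} = sY - y(0), with y(0) = 0, y'(0) = -4: the LHS transforms to (s^2 + 2*s + 2)Y - (-4).
The right side is L{exp(-6*t)} = 1/(s + 6).
So (s^2 + 2*s + 2)Y = 1/(s + 6) + (-4).
Divide through and combine into a single rational function.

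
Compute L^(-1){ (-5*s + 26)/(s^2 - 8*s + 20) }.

3*exp(4*t)*sin(2*t) - 5*exp(4*t)*cos(2*t)

Complete the square in the denominator: s^2 - 8*s + 20 = (s - 4)^2 + 2^2.
Split the numerator to match: -5*s + 26 = -5·(s - 4) + 3·2.
Invert each term: -5·(s - 4)/((s - 4)^2 + 4) ↔ -5e^(4t)cos(2t); 3·2/((s - 4)^2 + 4) ↔ 3e^(4t)sin(2t).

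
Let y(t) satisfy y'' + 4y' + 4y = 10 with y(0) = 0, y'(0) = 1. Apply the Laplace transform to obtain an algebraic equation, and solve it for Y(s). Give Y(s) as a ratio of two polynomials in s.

Y(s) = (s + 10)/(s^3 + 4*s^2 + 4*s)

Laplace-transform each side.
The derivative rules (L{y''} = s^2 Y - s·y(0) - y'(0) and L{y'} = sY - y(0), with y(0) = 0, y'(0) = 1) turn the left side into (s^2 + 4*s + 4)Y - (1).
The right side is L{10} = 10/s.
So (s^2 + 4*s + 4)Y = 10/s + (1).
Isolate Y and clear denominators.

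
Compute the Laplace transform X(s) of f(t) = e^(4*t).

L{e^(4t)} = 1/(s - 4).

X(s) = 1/(s - 4)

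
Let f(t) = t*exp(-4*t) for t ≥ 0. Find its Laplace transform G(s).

L{e^(-4t)} = 1/(s + 4).
Then apply L{t·g(t)} = -d/ds[H(s)] with H(s) = 1/(s + 4):
differentiating 1 time and applying the sign gives (s + 4)^(-2).

G(s) = (s + 4)^(-2)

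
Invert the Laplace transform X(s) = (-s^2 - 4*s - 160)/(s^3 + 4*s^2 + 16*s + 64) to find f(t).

Factor the denominator: s^3 + 4*s^2 + 16*s + 64 = (s + 4)*(s^2 + 16).
Partial fraction decomposition gives [-5/(s + 4)] + [4*s/(s^2 + 16)] + [-20/(s^2 + 16)].
Invert each term: -5/(s + 4) ↔ -5e^(-4t); 4·s/(s^2 + 16) ↔ 4cos(4t); -5·4/(s^2 + 16) ↔ -5sin(4t).

f(t) = -5*sin(4*t) + 4*cos(4*t) - 5*exp(-4*t)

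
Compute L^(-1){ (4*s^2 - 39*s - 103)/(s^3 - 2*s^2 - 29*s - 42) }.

Factor the denominator: s^3 - 2*s^2 - 29*s - 42 = (s - 7)*(s + 2)*(s + 3).
Partial fraction decomposition gives [1/(s + 2)] + [-2/(s - 7)] + [5/(s + 3)].
Invert each term: 1/(s + 2) ↔ e^(-2t); -2/(s - 7) ↔ -2e^(7t); 5/(s + 3) ↔ 5e^(-3t).

-2*exp(7*t) + exp(-2*t) + 5*exp(-3*t)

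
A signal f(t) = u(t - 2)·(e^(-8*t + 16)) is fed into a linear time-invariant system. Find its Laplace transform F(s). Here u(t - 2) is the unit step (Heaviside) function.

F(s) = exp(-2*s)/(s + 8)

By the second shifting theorem, L{u(t - c)·g(t - c)} = e^(-cs)·G(s) with c = 2 and G(s) = L{g(t)}.
L{e^(-8t)} = 1/(s + 8).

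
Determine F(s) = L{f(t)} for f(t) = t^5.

L{t^5} = 5!/s^6 = 120/s^6.

F(s) = 120/s^6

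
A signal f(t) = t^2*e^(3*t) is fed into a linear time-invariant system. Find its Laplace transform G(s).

L{e^(3t)} = 1/(s - 3).
Then apply L{t^2·g(t)} = (-1)^2 d^2/ds^2[H(s)] with H(s) = 1/(s - 3):
differentiating 2 times and applying the sign gives 2/(s - 3)^3.

G(s) = 2/(s - 3)^3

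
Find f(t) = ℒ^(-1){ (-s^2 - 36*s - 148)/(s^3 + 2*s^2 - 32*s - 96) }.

f(t) = 2*t*exp(-4*t) - 4*exp(6*t) + 3*exp(-4*t)

Factor the denominator: s^3 + 2*s^2 - 32*s - 96 = (s - 6)*(s + 4)^2.
Partial fraction decomposition gives [3/(s + 4)] + [2/(s + 4)^2] + [-4/(s - 6)].
Invert each term: 3/(s + 4) ↔ 3e^(-4t); 2/(s + 4)^2 ↔ 2t·e^(-4t); -4/(s - 6) ↔ -4e^(6t).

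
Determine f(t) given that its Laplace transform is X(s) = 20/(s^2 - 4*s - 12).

f(t) = 5*exp(2*t)*sinh(4*t)

Rewrite the denominator: s^2 - 4*s - 12 = (s - 2)^2 - 16.
The form in (s - 2) signals a first-shifting-theorem factor e^(2t).
Since L{sinh(4t)} = 4/(s^2 - 16), the inverse is exp(2*t)*sinh(4*t), scaled by 5.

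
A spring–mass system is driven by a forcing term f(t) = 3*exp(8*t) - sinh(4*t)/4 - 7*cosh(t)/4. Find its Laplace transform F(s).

F(s) = -7*s/(4*(s^2 - 1)) - 1/(s^2 - 16) + 3/(s - 8)

By linearity of the Laplace transform, transform each term separately.
(-1/4)·[L{sinh(4t)} = 4/(s^2 - 16)]; (-7/4)·[L{cosh(t)} = s/(s^2 - 1)]; (3)·[L{e^(8t)} = 1/(s - 8)].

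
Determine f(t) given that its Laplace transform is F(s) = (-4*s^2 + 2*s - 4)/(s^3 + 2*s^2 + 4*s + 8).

f(t) = 2*sin(2*t) - cos(2*t) - 3*exp(-2*t)

Factor the denominator: s^3 + 2*s^2 + 4*s + 8 = (s + 2)*(s^2 + 4).
Partial fraction decomposition gives [-3/(s + 2)] + [-s/(s^2 + 4)] + [4/(s^2 + 4)].
Invert each term: -3/(s + 2) ↔ -3e^(-2t); -1·s/(s^2 + 4) ↔ -cos(2t); 2·2/(s^2 + 4) ↔ 2sin(2t).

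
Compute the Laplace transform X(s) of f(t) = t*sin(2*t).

X(s) = 4*s/(s^2 + 4)^2

L{sin(2t)} = 2/(s^2 + 4).
Then apply L{t·g(t)} = -d/ds[G(s)] with G(s) = 2/(s^2 + 4):
differentiating 1 time and applying the sign gives 4*s/(s^2 + 4)^2.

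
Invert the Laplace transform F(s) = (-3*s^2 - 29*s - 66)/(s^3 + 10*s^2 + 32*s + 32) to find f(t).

Factor the denominator: s^3 + 10*s^2 + 32*s + 32 = (s + 2)*(s + 4)^2.
Partial fraction decomposition gives [2/(s + 4)] + [-1/(s + 4)^2] + [-5/(s + 2)].
Invert each term: 2/(s + 4) ↔ 2e^(-4t); -1/(s + 4)^2 ↔ -t·e^(-4t); -5/(s + 2) ↔ -5e^(-2t).

f(t) = -t*exp(-4*t) - 5*exp(-2*t) + 2*exp(-4*t)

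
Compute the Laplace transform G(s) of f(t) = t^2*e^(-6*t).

L{e^(-6t)} = 1/(s + 6).
Then apply L{t^2·g(t)} = (-1)^2 d^2/ds^2[H(s)] with H(s) = 1/(s + 6):
differentiating 2 times and applying the sign gives 2/(s + 6)^3.

G(s) = 2/(s + 6)^3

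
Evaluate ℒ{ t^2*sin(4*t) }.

L{sin(4t)} = 4/(s^2 + 16).
Then apply L{t^2·g(t)} = (-1)^2 d^2/ds^2[G(s)] with G(s) = 4/(s^2 + 16):
differentiating 2 times and applying the sign gives 8*(3*s^2 - 16)/(s^2 + 16)^3.

8*(3*s^2 - 16)/(s^2 + 16)^3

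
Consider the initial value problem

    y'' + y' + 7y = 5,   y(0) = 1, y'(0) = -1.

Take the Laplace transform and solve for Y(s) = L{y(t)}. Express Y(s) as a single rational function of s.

Y(s) = (s^2 + 5)/(s^3 + s^2 + 7*s)

Apply the Laplace transform to the equation.
With L{y''} = s^2 Y - s·y(0) - y'(0) and L{y'} = sY - y(0), with y(0) = 1, y'(0) = -1: the LHS transforms to (s^2 + s + 7)Y - (s).
The right side is L{5} = 5/s.
So (s^2 + s + 7)Y = 5/s + (s).
Solve for Y(s) and write it as one ratio of polynomials.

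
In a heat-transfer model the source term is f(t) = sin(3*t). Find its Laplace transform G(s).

G(s) = 3/(s^2 + 9)

L{sin(3t)} = 3/(s^2 + 9).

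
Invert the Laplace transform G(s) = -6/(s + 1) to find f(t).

f(t) = -6*exp(-t)

Since L{e^(-t)} = 1/(s + 1), the inverse is e^(-t), scaled by -6.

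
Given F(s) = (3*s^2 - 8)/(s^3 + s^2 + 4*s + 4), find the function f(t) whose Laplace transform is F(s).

Factor the denominator: s^3 + s^2 + 4*s + 4 = (s + 1)*(s^2 + 4).
Partial fraction decomposition gives [-1/(s + 1)] + [4*s/(s^2 + 4)] + [-4/(s^2 + 4)].
Invert each term: -1/(s + 1) ↔ -e^(-t); 4·s/(s^2 + 4) ↔ 4cos(2t); -2·2/(s^2 + 4) ↔ -2sin(2t).

f(t) = -2*sin(2*t) + 4*cos(2*t) - exp(-t)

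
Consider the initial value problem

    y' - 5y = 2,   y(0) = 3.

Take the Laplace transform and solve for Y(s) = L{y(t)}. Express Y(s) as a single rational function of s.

Y(s) = (3*s + 2)/(s^2 - 5*s)

Laplace-transform each side.
Using L{y'} = sY - y(0) = sY - 3, the left side becomes (s - 5)Y - (3).
The right side is L{2} = 2/s.
So (s - 5)Y = 2/s + (3).
Isolate Y and clear denominators.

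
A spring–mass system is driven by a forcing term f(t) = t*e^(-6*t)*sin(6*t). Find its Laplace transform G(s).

L{sin(6t)} = 6/(s^2 + 36).
Multiplying by e^(-6t) shifts s → s + 6, so L{e^(-6*t)*sin(6*t)} = 6/((s + 6)^2 + 36).
Then apply L{t·g(t)} = -d/ds[H(s)] with H(s) = 6/((s + 6)^2 + 36):
differentiating 1 time and applying the sign gives 12*(s + 6)/(s^2 + 12*s + 72)^2.

G(s) = 12*(s + 6)/(s^2 + 12*s + 72)^2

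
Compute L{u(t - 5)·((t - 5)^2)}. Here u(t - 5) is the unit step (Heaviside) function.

By the second shifting theorem, L{u(t - c)·g(t - c)} = e^(-cs)·G(s) with c = 5 and G(s) = L{g(t)}.
L{t^2} = 2!/s^3 = 2/s^3.

2*exp(-5*s)/s^3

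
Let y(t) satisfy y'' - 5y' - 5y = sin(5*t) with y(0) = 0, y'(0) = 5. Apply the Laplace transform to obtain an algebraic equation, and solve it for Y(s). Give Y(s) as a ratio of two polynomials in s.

Y(s) = (5*s^2 + 130)/(s^4 - 5*s^3 + 20*s^2 - 125*s - 125)

Transform both sides with L{·}.
The derivative rules (L{y''} = s^2 Y - s·y(0) - y'(0) and L{y'} = sY - y(0), with y(0) = 0, y'(0) = 5) turn the left side into (s^2 - 5*s - 5)Y - (5).
The right side is L{sin(5*t)} = 5/(s^2 + 25).
So (s^2 - 5*s - 5)Y = 5/(s^2 + 25) + (5).
Isolate Y and clear denominators.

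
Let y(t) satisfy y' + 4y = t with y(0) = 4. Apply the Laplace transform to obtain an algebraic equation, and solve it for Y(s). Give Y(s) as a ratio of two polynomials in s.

Laplace-transform each side.
With L{y'} = sY - y(0) = sY - 4: the LHS transforms to (s + 4)Y - (4).
The right side is L{t} = s^(-2).
So (s + 4)Y = s^(-2) + (4).
Solve for Y(s) and write it as one ratio of polynomials.

Y(s) = (4*s^2 + 1)/(s^3 + 4*s^2)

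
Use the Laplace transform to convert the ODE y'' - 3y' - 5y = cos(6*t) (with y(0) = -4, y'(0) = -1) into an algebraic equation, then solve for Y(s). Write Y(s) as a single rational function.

Take the Laplace transform of both sides.
With L{y''} = s^2 Y - s·y(0) - y'(0) and L{y'} = sY - y(0), with y(0) = -4, y'(0) = -1: the LHS transforms to (s^2 - 3*s - 5)Y - (-4*s + 11).
The right side is L{cos(6*t)} = s/(s^2 + 36).
So (s^2 - 3*s - 5)Y = s/(s^2 + 36) + (-4*s + 11).
Isolate Y and clear denominators.

Y(s) = (-4*s^3 + 11*s^2 - 143*s + 396)/(s^4 - 3*s^3 + 31*s^2 - 108*s - 180)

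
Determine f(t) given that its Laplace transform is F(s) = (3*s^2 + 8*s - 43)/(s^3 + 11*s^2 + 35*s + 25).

f(t) = 2*t*exp(-5*t) - 3*exp(-t) + 6*exp(-5*t)

Factor the denominator: s^3 + 11*s^2 + 35*s + 25 = (s + 1)*(s + 5)^2.
Partial fraction decomposition gives [6/(s + 5)] + [2/(s + 5)^2] + [-3/(s + 1)].
Invert each term: 6/(s + 5) ↔ 6e^(-5t); 2/(s + 5)^2 ↔ 2t·e^(-5t); -3/(s + 1) ↔ -3e^(-t).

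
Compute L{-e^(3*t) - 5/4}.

-1/(s - 3) - 5/(4*s)

Apply the Laplace transform termwise.
L{-5/4} = (-5/4)/s; (-1)·[L{e^(3t)} = 1/(s - 3)].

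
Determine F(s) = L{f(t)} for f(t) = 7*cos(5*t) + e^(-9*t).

By linearity of the Laplace transform, transform each term separately.
(7)·[L{cos(5t)} = s/(s^2 + 25)]; L{e^(-9t)} = 1/(s + 9).

F(s) = 7*s/(s^2 + 25) + 1/(s + 9)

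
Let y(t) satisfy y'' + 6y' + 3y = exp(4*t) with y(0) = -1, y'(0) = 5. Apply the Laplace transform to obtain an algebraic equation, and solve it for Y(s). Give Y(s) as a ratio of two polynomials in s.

Transform both sides with L{·}.
Using L{y''} = s^2 Y - s·y(0) - y'(0) and L{y'} = sY - y(0), with y(0) = -1, y'(0) = 5, the left side becomes (s^2 + 6*s + 3)Y - (-s - 1).
The right side is L{exp(4*t)} = 1/(s - 4).
So (s^2 + 6*s + 3)Y = 1/(s - 4) + (-s - 1).
Divide through and combine into a single rational function.

Y(s) = (-s^2 + 3*s + 5)/(s^3 + 2*s^2 - 21*s - 12)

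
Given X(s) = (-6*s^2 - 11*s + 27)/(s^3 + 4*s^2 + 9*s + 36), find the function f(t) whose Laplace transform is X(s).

Factor the denominator: s^3 + 4*s^2 + 9*s + 36 = (s + 4)*(s^2 + 9).
Partial fraction decomposition gives [-1/(s + 4)] + [-5*s/(s^2 + 9)] + [9/(s^2 + 9)].
Invert each term: -1/(s + 4) ↔ -e^(-4t); -5·s/(s^2 + 9) ↔ -5cos(3t); 3·3/(s^2 + 9) ↔ 3sin(3t).

f(t) = 3*sin(3*t) - 5*cos(3*t) - exp(-4*t)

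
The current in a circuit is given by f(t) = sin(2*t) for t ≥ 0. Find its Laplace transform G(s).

L{sin(2t)} = 2/(s^2 + 4).

G(s) = 2/(s^2 + 4)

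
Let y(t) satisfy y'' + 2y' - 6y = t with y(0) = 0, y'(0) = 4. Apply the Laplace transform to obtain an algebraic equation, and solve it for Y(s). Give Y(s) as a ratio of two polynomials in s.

Y(s) = (4*s^2 + 1)/(s^4 + 2*s^3 - 6*s^2)

Transform both sides with L{·}.
Using L{y''} = s^2 Y - s·y(0) - y'(0) and L{y'} = sY - y(0), with y(0) = 0, y'(0) = 4, the left side becomes (s^2 + 2*s - 6)Y - (4).
The right side is L{t} = s^(-2).
So (s^2 + 2*s - 6)Y = s^(-2) + (4).
Divide through and combine into a single rational function.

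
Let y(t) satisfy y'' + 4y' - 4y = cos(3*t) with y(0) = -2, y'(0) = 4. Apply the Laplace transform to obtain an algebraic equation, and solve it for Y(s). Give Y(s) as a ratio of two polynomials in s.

Apply the Laplace transform to the equation.
The derivative rules (L{y''} = s^2 Y - s·y(0) - y'(0) and L{y'} = sY - y(0), with y(0) = -2, y'(0) = 4) turn the left side into (s^2 + 4*s - 4)Y - (-2*s - 4).
The right side is L{cos(3*t)} = s/(s^2 + 9).
So (s^2 + 4*s - 4)Y = s/(s^2 + 9) + (-2*s - 4).
Divide through and combine into a single rational function.

Y(s) = (-2*s^3 - 4*s^2 - 17*s - 36)/(s^4 + 4*s^3 + 5*s^2 + 36*s - 36)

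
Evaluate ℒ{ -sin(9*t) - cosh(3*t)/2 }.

-s/(2*(s^2 - 9)) - 9/(s^2 + 81)

By linearity of the Laplace transform, transform each term separately.
(-1/2)·[L{cosh(3t)} = s/(s^2 - 9)]; (-1)·[L{sin(9t)} = 9/(s^2 + 81)].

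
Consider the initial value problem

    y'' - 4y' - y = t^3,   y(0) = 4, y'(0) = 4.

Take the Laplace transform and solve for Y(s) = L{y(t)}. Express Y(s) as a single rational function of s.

Transform both sides with L{·}.
The derivative rules (L{y''} = s^2 Y - s·y(0) - y'(0) and L{y'} = sY - y(0), with y(0) = 4, y'(0) = 4) turn the left side into (s^2 - 4*s - 1)Y - (4*s - 12).
The right side is L{t^3} = 6/s^4.
So (s^2 - 4*s - 1)Y = 6/s^4 + (4*s - 12).
Isolate Y and clear denominators.

Y(s) = (4*s^5 - 12*s^4 + 6)/(s^6 - 4*s^5 - s^4)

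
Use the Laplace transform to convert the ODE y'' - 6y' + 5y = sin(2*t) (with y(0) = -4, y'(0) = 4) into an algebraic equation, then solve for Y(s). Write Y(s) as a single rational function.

Y(s) = (-4*s^3 + 28*s^2 - 16*s + 114)/(s^4 - 6*s^3 + 9*s^2 - 24*s + 20)

Laplace-transform each side.
The derivative rules (L{y''} = s^2 Y - s·y(0) - y'(0) and L{y'} = sY - y(0), with y(0) = -4, y'(0) = 4) turn the left side into (s^2 - 6*s + 5)Y - (-4*s + 28).
The right side is L{sin(2*t)} = 2/(s^2 + 4).
So (s^2 - 6*s + 5)Y = 2/(s^2 + 4) + (-4*s + 28).
Isolate Y and clear denominators.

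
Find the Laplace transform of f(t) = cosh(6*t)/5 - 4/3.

Apply the Laplace transform termwise.
(1/5)·[L{cosh(6t)} = s/(s^2 - 36)]; L{-4/3} = (-4/3)/s.

s/(5*(s^2 - 36)) - 4/(3*s)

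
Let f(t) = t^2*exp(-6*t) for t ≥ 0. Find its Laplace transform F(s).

F(s) = 2/(s + 6)^3

L{e^(-6t)} = 1/(s + 6).
Then apply L{t^2·g(t)} = (-1)^2 d^2/ds^2[G(s)] with G(s) = 1/(s + 6):
differentiating 2 times and applying the sign gives 2/(s + 6)^3.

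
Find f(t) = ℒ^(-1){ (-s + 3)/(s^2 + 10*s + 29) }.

f(t) = 4*exp(-5*t)*sin(2*t) - exp(-5*t)*cos(2*t)

Complete the square in the denominator: s^2 + 10*s + 29 = (s + 5)^2 + 2^2.
Split the numerator to match: -s + 3 = -1·(s + 5) + 4·2.
Invert each term: -1·(s + 5)/((s + 5)^2 + 4) ↔ -e^(-5t)cos(2t); 4·2/((s + 5)^2 + 4) ↔ 4e^(-5t)sin(2t).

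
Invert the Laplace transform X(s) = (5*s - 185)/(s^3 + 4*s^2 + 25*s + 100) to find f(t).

Factor the denominator: s^3 + 4*s^2 + 25*s + 100 = (s + 4)*(s^2 + 25).
Partial fraction decomposition gives [-5/(s + 4)] + [5*s/(s^2 + 25)] + [-15/(s^2 + 25)].
Invert each term: -5/(s + 4) ↔ -5e^(-4t); 5·s/(s^2 + 25) ↔ 5cos(5t); -3·5/(s^2 + 25) ↔ -3sin(5t).

f(t) = -3*sin(5*t) + 5*cos(5*t) - 5*exp(-4*t)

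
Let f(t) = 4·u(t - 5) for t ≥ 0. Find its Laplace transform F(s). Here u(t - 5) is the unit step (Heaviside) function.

By the second shifting theorem, L{u(t - c)·g(t - c)} = e^(-cs)·G(s) with c = 5 and G(s) = L{g(t)}.
L{4} = 4/s.

F(s) = 4*exp(-5*s)/s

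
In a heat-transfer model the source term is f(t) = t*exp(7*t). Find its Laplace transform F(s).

L{e^(7t)} = 1/(s - 7).
Then apply L{t·g(t)} = -d/ds[G(s)] with G(s) = 1/(s - 7):
differentiating 1 time and applying the sign gives (s - 7)^(-2).

F(s) = (s - 7)^(-2)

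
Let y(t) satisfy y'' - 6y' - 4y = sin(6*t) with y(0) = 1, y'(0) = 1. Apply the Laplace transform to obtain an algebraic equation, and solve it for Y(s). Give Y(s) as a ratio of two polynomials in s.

Transform both sides with L{·}.
Using L{y''} = s^2 Y - s·y(0) - y'(0) and L{y'} = sY - y(0), with y(0) = 1, y'(0) = 1, the left side becomes (s^2 - 6*s - 4)Y - (s - 5).
The right side is L{sin(6*t)} = 6/(s^2 + 36).
So (s^2 - 6*s - 4)Y = 6/(s^2 + 36) + (s - 5).
Solve for Y(s) and write it as one ratio of polynomials.

Y(s) = (s^3 - 5*s^2 + 36*s - 174)/(s^4 - 6*s^3 + 32*s^2 - 216*s - 144)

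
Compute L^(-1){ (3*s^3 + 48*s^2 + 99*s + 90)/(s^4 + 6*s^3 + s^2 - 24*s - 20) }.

6*exp(2*t) - 3*exp(-t) + 5*exp(-2*t) - 5*exp(-5*t)

Factor the denominator: s^4 + 6*s^3 + s^2 - 24*s - 20 = (s - 2)*(s + 1)*(s + 2)*(s + 5).
Partial fraction decomposition gives [6/(s - 2)] + [5/(s + 2)] + [-3/(s + 1)] + [-5/(s + 5)].
Invert each term: 6/(s - 2) ↔ 6e^(2t); 5/(s + 2) ↔ 5e^(-2t); -3/(s + 1) ↔ -3e^(-t); -5/(s + 5) ↔ -5e^(-5t).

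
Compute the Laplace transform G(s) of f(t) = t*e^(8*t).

G(s) = (s - 8)^(-2)

L{e^(8t)} = 1/(s - 8).
Then apply L{t·g(t)} = -d/ds[H(s)] with H(s) = 1/(s - 8):
differentiating 1 time and applying the sign gives (s - 8)^(-2).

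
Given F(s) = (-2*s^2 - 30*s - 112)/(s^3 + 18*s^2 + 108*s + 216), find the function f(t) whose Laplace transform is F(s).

f(t) = -2*t^2*exp(-6*t) - 6*t*exp(-6*t) - 2*exp(-6*t)

Factor the denominator: s^3 + 18*s^2 + 108*s + 216 = (s + 6)^3.
Partial fraction decomposition gives [-2/(s + 6)] + [-6/(s + 6)^2] + [-4/(s + 6)^3].
Invert each term: -2/(s + 6) ↔ -2e^(-6t); -6/(s + 6)^2 ↔ -6t·e^(-6t); -4/(s + 6)^3 ↔ (-2)t^2·e^(-6t).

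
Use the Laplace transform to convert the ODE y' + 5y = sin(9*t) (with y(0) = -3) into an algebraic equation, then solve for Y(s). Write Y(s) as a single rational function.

Transform both sides with L{·}.
The derivative rules (L{y'} = sY - y(0) = sY - (-3)) turn the left side into (s + 5)Y - (-3).
The right side is L{sin(9*t)} = 9/(s^2 + 81).
So (s + 5)Y = 9/(s^2 + 81) + (-3).
Divide through and combine into a single rational function.

Y(s) = (-3*s^2 - 234)/(s^3 + 5*s^2 + 81*s + 405)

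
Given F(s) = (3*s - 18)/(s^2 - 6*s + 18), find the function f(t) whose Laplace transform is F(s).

f(t) = -3*exp(3*t)*sin(3*t) + 3*exp(3*t)*cos(3*t)

Complete the square in the denominator: s^2 - 6*s + 18 = (s - 3)^2 + 3^2.
Split the numerator to match: 3*s - 18 = 3·(s - 3) - 3·3.
Invert each term: 3·(s - 3)/((s - 3)^2 + 9) ↔ 3e^(3t)cos(3t); -3·3/((s - 3)^2 + 9) ↔ -3e^(3t)sin(3t).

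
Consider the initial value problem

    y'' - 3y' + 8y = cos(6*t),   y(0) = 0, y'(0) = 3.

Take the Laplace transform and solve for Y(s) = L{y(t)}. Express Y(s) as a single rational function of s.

Laplace-transform each side.
Using L{y''} = s^2 Y - s·y(0) - y'(0) and L{y'} = sY - y(0), with y(0) = 0, y'(0) = 3, the left side becomes (s^2 - 3*s + 8)Y - (3).
The right side is L{cos(6*t)} = s/(s^2 + 36).
So (s^2 - 3*s + 8)Y = s/(s^2 + 36) + (3).
Divide through and combine into a single rational function.

Y(s) = (3*s^2 + s + 108)/(s^4 - 3*s^3 + 44*s^2 - 108*s + 288)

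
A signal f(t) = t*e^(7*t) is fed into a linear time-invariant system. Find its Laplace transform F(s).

L{e^(7t)} = 1/(s - 7).
Then apply L{t·g(t)} = -d/ds[G(s)] with G(s) = 1/(s - 7):
differentiating 1 time and applying the sign gives (s - 7)^(-2).

F(s) = (s - 7)^(-2)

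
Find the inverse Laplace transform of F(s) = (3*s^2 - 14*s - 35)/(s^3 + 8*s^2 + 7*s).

-5 + 3*exp(-t) + 5*exp(-7*t)

Factor the denominator: s^3 + 8*s^2 + 7*s = s*(s + 1)*(s + 7).
Partial fraction decomposition gives [5/(s + 7)] + [3/(s + 1)] + [-5/s].
Invert each term: 5/(s + 7) ↔ 5e^(-7t); 3/(s + 1) ↔ 3e^(-t); -5/(s - 0) ↔ -5e^(0t).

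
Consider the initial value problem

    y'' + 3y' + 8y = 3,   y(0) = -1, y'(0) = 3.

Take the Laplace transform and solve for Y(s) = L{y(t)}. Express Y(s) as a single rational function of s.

Apply the Laplace transform to the equation.
Using L{y''} = s^2 Y - s·y(0) - y'(0) and L{y'} = sY - y(0), with y(0) = -1, y'(0) = 3, the left side becomes (s^2 + 3*s + 8)Y - (-s).
The right side is L{3} = 3/s.
So (s^2 + 3*s + 8)Y = 3/s + (-s).
Isolate Y and clear denominators.

Y(s) = (-s^2 + 3)/(s^3 + 3*s^2 + 8*s)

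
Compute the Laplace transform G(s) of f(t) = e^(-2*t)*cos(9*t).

L{cos(9t)} = s/(s^2 + 81).
By the first shifting theorem, multiplying by e^(-2t) replaces s with s + 2.

G(s) = (s + 2)/((s + 2)^2 + 81)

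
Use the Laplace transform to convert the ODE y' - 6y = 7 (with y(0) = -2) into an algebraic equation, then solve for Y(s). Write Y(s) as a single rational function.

Y(s) = (-2*s + 7)/(s^2 - 6*s)

Laplace-transform each side.
Using L{y'} = sY - y(0) = sY - (-2), the left side becomes (s - 6)Y - (-2).
The right side is L{7} = 7/s.
So (s - 6)Y = 7/s + (-2).
Solve for Y(s) and write it as one ratio of polynomials.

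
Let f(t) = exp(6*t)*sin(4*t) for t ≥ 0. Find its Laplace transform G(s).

L{sin(4t)} = 4/(s^2 + 16).
By the first shifting theorem, multiplying by e^(6t) replaces s with s - 6.

G(s) = 4/((s - 6)^2 + 16)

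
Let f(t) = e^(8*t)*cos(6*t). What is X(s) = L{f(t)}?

L{cos(6t)} = s/(s^2 + 36).
By the first shifting theorem, multiplying by e^(8t) replaces s with s - 8.

X(s) = (s - 8)/((s - 8)^2 + 36)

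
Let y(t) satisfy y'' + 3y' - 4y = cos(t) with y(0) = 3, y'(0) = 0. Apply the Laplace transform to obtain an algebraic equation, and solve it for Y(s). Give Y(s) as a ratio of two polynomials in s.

Y(s) = (3*s^3 + 9*s^2 + 4*s + 9)/(s^4 + 3*s^3 - 3*s^2 + 3*s - 4)

Apply the Laplace transform to the equation.
The derivative rules (L{y''} = s^2 Y - s·y(0) - y'(0) and L{y'} = sY - y(0), with y(0) = 3, y'(0) = 0) turn the left side into (s^2 + 3*s - 4)Y - (3*s + 9).
The right side is L{cos(t)} = s/(s^2 + 1).
So (s^2 + 3*s - 4)Y = s/(s^2 + 1) + (3*s + 9).
Solve for Y(s) and write it as one ratio of polynomials.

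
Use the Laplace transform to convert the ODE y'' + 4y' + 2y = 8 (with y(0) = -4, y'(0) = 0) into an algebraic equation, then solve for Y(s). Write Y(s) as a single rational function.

Transform both sides with L{·}.
With L{y''} = s^2 Y - s·y(0) - y'(0) and L{y'} = sY - y(0), with y(0) = -4, y'(0) = 0: the LHS transforms to (s^2 + 4*s + 2)Y - (-4*s - 16).
The right side is L{8} = 8/s.
So (s^2 + 4*s + 2)Y = 8/s + (-4*s - 16).
Divide through and combine into a single rational function.

Y(s) = (-4*s^2 - 16*s + 8)/(s^3 + 4*s^2 + 2*s)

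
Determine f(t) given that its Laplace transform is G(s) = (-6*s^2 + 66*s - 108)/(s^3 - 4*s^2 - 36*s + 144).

Factor the denominator: s^3 - 4*s^2 - 36*s + 144 = (s - 6)*(s - 4)*(s + 6).
Partial fraction decomposition gives [-6/(s + 6)] + [3/(s - 6)] + [-3/(s - 4)].
Invert each term: -6/(s + 6) ↔ -6e^(-6t); 3/(s - 6) ↔ 3e^(6t); -3/(s - 4) ↔ -3e^(4t).

f(t) = 3*exp(6*t) - 3*exp(4*t) - 6*exp(-6*t)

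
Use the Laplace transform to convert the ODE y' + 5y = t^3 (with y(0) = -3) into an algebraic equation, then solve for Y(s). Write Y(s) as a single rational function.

Apply the Laplace transform to the equation.
Using L{y'} = sY - y(0) = sY - (-3), the left side becomes (s + 5)Y - (-3).
The right side is L{t^3} = 6/s^4.
So (s + 5)Y = 6/s^4 + (-3).
Isolate Y and clear denominators.

Y(s) = (-3*s^4 + 6)/(s^5 + 5*s^4)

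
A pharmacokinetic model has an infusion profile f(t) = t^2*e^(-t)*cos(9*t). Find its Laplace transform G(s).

L{cos(9t)} = s/(s^2 + 81).
Multiplying by e^(-t) shifts s → s + 1, so L{e^(-t)*cos(9*t)} = (s + 1)/((s + 1)^2 + 81).
Then apply L{t^2·g(t)} = (-1)^2 d^2/ds^2[H(s)] with H(s) = (s + 1)/((s + 1)^2 + 81):
differentiating 2 times and applying the sign gives 2*(s + 1)*(s^2 + 2*s - 242)/(s^2 + 2*s + 82)^3.

G(s) = 2*(s + 1)*(s^2 + 2*s - 242)/(s^2 + 2*s + 82)^3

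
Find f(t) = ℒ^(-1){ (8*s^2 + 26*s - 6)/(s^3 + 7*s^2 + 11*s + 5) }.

Factor the denominator: s^3 + 7*s^2 + 11*s + 5 = (s + 1)^2*(s + 5).
Partial fraction decomposition gives [4/(s + 1)] + [-6/(s + 1)^2] + [4/(s + 5)].
Invert each term: 4/(s + 1) ↔ 4e^(-t); -6/(s + 1)^2 ↔ -6t·e^(-t); 4/(s + 5) ↔ 4e^(-5t).

f(t) = -6*t*exp(-t) + 4*exp(-t) + 4*exp(-5*t)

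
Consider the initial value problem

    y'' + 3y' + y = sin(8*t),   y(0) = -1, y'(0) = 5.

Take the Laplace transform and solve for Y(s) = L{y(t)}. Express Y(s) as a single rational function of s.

Y(s) = (-s^3 + 2*s^2 - 64*s + 136)/(s^4 + 3*s^3 + 65*s^2 + 192*s + 64)

Laplace-transform each side.
With L{y''} = s^2 Y - s·y(0) - y'(0) and L{y'} = sY - y(0), with y(0) = -1, y'(0) = 5: the LHS transforms to (s^2 + 3*s + 1)Y - (-s + 2).
The right side is L{sin(8*t)} = 8/(s^2 + 64).
So (s^2 + 3*s + 1)Y = 8/(s^2 + 64) + (-s + 2).
Isolate Y and clear denominators.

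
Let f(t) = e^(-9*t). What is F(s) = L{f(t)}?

F(s) = 1/(s + 9)

L{e^(-9t)} = 1/(s + 9).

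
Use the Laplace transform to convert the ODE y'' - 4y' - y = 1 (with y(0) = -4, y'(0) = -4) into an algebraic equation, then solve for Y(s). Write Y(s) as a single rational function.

Y(s) = (-4*s^2 + 12*s + 1)/(s^3 - 4*s^2 - s)

Take the Laplace transform of both sides.
The derivative rules (L{y''} = s^2 Y - s·y(0) - y'(0) and L{y'} = sY - y(0), with y(0) = -4, y'(0) = -4) turn the left side into (s^2 - 4*s - 1)Y - (-4*s + 12).
The right side is L{1} = 1/s.
So (s^2 - 4*s - 1)Y = 1/s + (-4*s + 12).
Divide through and combine into a single rational function.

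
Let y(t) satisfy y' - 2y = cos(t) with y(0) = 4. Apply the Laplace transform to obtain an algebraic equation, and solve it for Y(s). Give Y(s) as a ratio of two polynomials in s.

Y(s) = (4*s^2 + s + 4)/(s^3 - 2*s^2 + s - 2)

Apply the Laplace transform to the equation.
Using L{y'} = sY - y(0) = sY - 4, the left side becomes (s - 2)Y - (4).
The right side is L{cos(t)} = s/(s^2 + 1).
So (s - 2)Y = s/(s^2 + 1) + (4).
Isolate Y and clear denominators.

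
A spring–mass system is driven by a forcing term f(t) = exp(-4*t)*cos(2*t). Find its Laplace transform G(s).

G(s) = (s + 4)/((s + 4)^2 + 4)

L{cos(2t)} = s/(s^2 + 4).
By the first shifting theorem, multiplying by e^(-4t) replaces s with s + 4.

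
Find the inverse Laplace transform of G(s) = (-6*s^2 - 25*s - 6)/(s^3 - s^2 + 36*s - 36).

-exp(t) - 5*sin(6*t) - 5*cos(6*t)

Factor the denominator: s^3 - s^2 + 36*s - 36 = (s - 1)*(s^2 + 36).
Partial fraction decomposition gives [-1/(s - 1)] + [-5*s/(s^2 + 36)] + [-30/(s^2 + 36)].
Invert each term: -1/(s - 1) ↔ -e^(t); -5·s/(s^2 + 36) ↔ -5cos(6t); -5·6/(s^2 + 36) ↔ -5sin(6t).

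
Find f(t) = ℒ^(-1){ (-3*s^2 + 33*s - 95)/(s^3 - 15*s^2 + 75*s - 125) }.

f(t) = -5*t^2*exp(5*t)/2 + 3*t*exp(5*t) - 3*exp(5*t)

Factor the denominator: s^3 - 15*s^2 + 75*s - 125 = (s - 5)^3.
Partial fraction decomposition gives [-3/(s - 5)] + [3/(s - 5)^2] + [-5/(s - 5)^3].
Invert each term: -3/(s - 5) ↔ -3e^(5t); 3/(s - 5)^2 ↔ 3t·e^(5t); -5/(s - 5)^3 ↔ (-5/2)t^2·e^(5t).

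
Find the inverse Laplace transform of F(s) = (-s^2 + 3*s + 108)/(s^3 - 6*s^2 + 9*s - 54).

2*exp(6*t) - 5*sin(3*t) - 3*cos(3*t)

Factor the denominator: s^3 - 6*s^2 + 9*s - 54 = (s - 6)*(s^2 + 9).
Partial fraction decomposition gives [2/(s - 6)] + [-3*s/(s^2 + 9)] + [-15/(s^2 + 9)].
Invert each term: 2/(s - 6) ↔ 2e^(6t); -3·s/(s^2 + 9) ↔ -3cos(3t); -5·3/(s^2 + 9) ↔ -5sin(3t).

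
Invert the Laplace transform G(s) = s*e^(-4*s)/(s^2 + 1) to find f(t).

f(t) = Heaviside(t - 4)*(cos(t - 4))

The factor e^(-4s) signals a time shift by c = 4 (second shifting theorem).
L{cos(t)} = s/(s^2 + 1), so L^-1{s/(s^2 + 1)} = cos(t).
Hence the inverse is u(t - 4) times that function evaluated at t - 4.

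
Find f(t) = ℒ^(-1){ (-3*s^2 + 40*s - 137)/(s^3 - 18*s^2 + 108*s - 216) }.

Factor the denominator: s^3 - 18*s^2 + 108*s - 216 = (s - 6)^3.
Partial fraction decomposition gives [-3/(s - 6)] + [4/(s - 6)^2] + [-5/(s - 6)^3].
Invert each term: -3/(s - 6) ↔ -3e^(6t); 4/(s - 6)^2 ↔ 4t·e^(6t); -5/(s - 6)^3 ↔ (-5/2)t^2·e^(6t).

f(t) = -5*t^2*exp(6*t)/2 + 4*t*exp(6*t) - 3*exp(6*t)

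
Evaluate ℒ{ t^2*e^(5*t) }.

L{e^(5t)} = 1/(s - 5).
Then apply L{t^2·g(t)} = (-1)^2 d^2/ds^2[G(s)] with G(s) = 1/(s - 5):
differentiating 2 times and applying the sign gives 2/(s - 5)^3.

2/(s - 5)^3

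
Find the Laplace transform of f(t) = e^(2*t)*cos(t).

L{cos(t)} = s/(s^2 + 1).
By the first shifting theorem, multiplying by e^(2t) replaces s with s - 2.

(s - 2)/((s - 2)^2 + 1)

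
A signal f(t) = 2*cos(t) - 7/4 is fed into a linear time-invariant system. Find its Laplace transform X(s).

Apply the Laplace transform termwise.
(2)·[L{cos(t)} = s/(s^2 + 1)]; L{-7/4} = (-7/4)/s.

X(s) = 2*s/(s^2 + 1) - 7/(4*s)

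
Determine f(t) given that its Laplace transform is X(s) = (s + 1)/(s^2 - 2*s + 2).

f(t) = 2*exp(t)*sin(t) + exp(t)*cos(t)

Complete the square in the denominator: s^2 - 2*s + 2 = (s - 1)^2 + 1^2.
Split the numerator to match: s + 1 = 1·(s - 1) + 2·1.
Invert each term: 1·(s - 1)/((s - 1)^2 + 1) ↔ e^(t)cos(t); 2·1/((s - 1)^2 + 1) ↔ 2e^(t)sin(t).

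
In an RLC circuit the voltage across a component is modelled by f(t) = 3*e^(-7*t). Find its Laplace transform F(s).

L{3} = 3/s.
By the first shifting theorem, multiplying by e^(-7t) replaces s with s + 7.

F(s) = 3/(s + 7)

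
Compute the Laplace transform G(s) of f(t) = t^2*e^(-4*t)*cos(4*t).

G(s) = 2*(s + 4)*(s^2 + 8*s - 32)/(s^2 + 8*s + 32)^3

L{cos(4t)} = s/(s^2 + 16).
Multiplying by e^(-4t) shifts s → s + 4, so L{e^(-4*t)*cos(4*t)} = (s + 4)/((s + 4)^2 + 16).
Then apply L{t^2·g(t)} = (-1)^2 d^2/ds^2[H(s)] with H(s) = (s + 4)/((s + 4)^2 + 16):
differentiating 2 times and applying the sign gives 2*(s + 4)*(s^2 + 8*s - 32)/(s^2 + 8*s + 32)^3.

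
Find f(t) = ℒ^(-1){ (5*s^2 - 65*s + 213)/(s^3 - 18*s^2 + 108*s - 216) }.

Factor the denominator: s^3 - 18*s^2 + 108*s - 216 = (s - 6)^3.
Partial fraction decomposition gives [5/(s - 6)] + [-5/(s - 6)^2] + [3/(s - 6)^3].
Invert each term: 5/(s - 6) ↔ 5e^(6t); -5/(s - 6)^2 ↔ -5t·e^(6t); 3/(s - 6)^3 ↔ (3/2)t^2·e^(6t).

f(t) = 3*t^2*exp(6*t)/2 - 5*t*exp(6*t) + 5*exp(6*t)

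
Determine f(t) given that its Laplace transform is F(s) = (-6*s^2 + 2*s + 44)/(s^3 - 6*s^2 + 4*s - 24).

f(t) = -4*exp(6*t) - 5*sin(2*t) - 2*cos(2*t)

Factor the denominator: s^3 - 6*s^2 + 4*s - 24 = (s - 6)*(s^2 + 4).
Partial fraction decomposition gives [-4/(s - 6)] + [-2*s/(s^2 + 4)] + [-10/(s^2 + 4)].
Invert each term: -4/(s - 6) ↔ -4e^(6t); -2·s/(s^2 + 4) ↔ -2cos(2t); -5·2/(s^2 + 4) ↔ -5sin(2t).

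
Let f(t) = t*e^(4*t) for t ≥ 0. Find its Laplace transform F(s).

F(s) = (s - 4)^(-2)

L{e^(4t)} = 1/(s - 4).
Then apply L{t·g(t)} = -d/ds[G(s)] with G(s) = 1/(s - 4):
differentiating 1 time and applying the sign gives (s - 4)^(-2).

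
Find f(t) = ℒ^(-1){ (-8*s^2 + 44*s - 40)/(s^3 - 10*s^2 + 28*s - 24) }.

Factor the denominator: s^3 - 10*s^2 + 28*s - 24 = (s - 6)*(s - 2)^2.
Partial fraction decomposition gives [-4/(s - 2)] + [-4/(s - 2)^2] + [-4/(s - 6)].
Invert each term: -4/(s - 2) ↔ -4e^(2t); -4/(s - 2)^2 ↔ -4t·e^(2t); -4/(s - 6) ↔ -4e^(6t).

f(t) = -4*t*exp(2*t) - 4*exp(6*t) - 4*exp(2*t)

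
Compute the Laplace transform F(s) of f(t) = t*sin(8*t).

L{sin(8t)} = 8/(s^2 + 64).
Then apply L{t·g(t)} = -d/ds[G(s)] with G(s) = 8/(s^2 + 64):
differentiating 1 time and applying the sign gives 16*s/(s^2 + 64)^2.

F(s) = 16*s/(s^2 + 64)^2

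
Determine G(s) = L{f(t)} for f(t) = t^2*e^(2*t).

G(s) = 2/(s - 2)^3

L{e^(2t)} = 1/(s - 2).
Then apply L{t^2·g(t)} = (-1)^2 d^2/ds^2[H(s)] with H(s) = 1/(s - 2):
differentiating 2 times and applying the sign gives 2/(s - 2)^3.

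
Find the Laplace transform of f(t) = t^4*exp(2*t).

L{t^4} = 4!/s^5 = 24/s^5.
By the first shifting theorem, multiplying by e^(2t) replaces s with s - 2.

24/(s - 2)^5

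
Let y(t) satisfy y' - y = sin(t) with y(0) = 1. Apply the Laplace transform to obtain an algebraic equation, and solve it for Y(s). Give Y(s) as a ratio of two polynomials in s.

Apply the Laplace transform to the equation.
With L{y'} = sY - y(0) = sY - 1: the LHS transforms to (s - 1)Y - (1).
The right side is L{sin(t)} = 1/(s^2 + 1).
So (s - 1)Y = 1/(s^2 + 1) + (1).
Solve for Y(s) and write it as one ratio of polynomials.

Y(s) = (s^2 + 2)/(s^3 - s^2 + s - 1)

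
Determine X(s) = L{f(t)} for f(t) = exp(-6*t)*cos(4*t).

L{cos(4t)} = s/(s^2 + 16).
By the first shifting theorem, multiplying by e^(-6t) replaces s with s + 6.

X(s) = (s + 6)/((s + 6)^2 + 16)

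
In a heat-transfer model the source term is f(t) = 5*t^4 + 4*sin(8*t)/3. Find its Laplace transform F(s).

F(s) = 32/(3*(s^2 + 64)) + 120/s^5

By linearity of the Laplace transform, transform each term separately.
(4/3)·[L{sin(8t)} = 8/(s^2 + 64)]; (5)·[L{t^4} = 4!/s^5 = 24/s^5].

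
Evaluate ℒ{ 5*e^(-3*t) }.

L{5} = 5/s.
By the first shifting theorem, multiplying by e^(-3t) replaces s with s + 3.

5/(s + 3)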